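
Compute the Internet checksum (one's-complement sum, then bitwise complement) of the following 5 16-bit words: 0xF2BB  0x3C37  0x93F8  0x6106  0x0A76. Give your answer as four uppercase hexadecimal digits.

D197

One's-complement addition (fold any carry out of bit 15 back into bit 0):
  0xF2BB + 0x3C37 = 0x12EF2 → wrap carry → 0x2EF3
  0x2EF3 + 0x93F8 = 0x0C2EB
  0xC2EB + 0x6106 = 0x123F1 → wrap carry → 0x23F2
  0x23F2 + 0x0A76 = 0x02E68
One's-complement sum = 0x2E68.
Checksum = ~0x2E68 & 0xFFFF = 0xD197.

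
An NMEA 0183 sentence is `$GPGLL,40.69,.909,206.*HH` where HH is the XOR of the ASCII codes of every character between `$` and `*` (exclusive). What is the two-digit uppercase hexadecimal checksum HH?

XOR the ASCII codes of the payload characters:
  'G' = 0x47 → acc = 0x47
  'P' = 0x50 → acc = 0x17
  'G' = 0x47 → acc = 0x50
  'L' = 0x4C → acc = 0x1C
  'L' = 0x4C → acc = 0x50
  ',' = 0x2C → acc = 0x7C
  '4' = 0x34 → acc = 0x48
  '0' = 0x30 → acc = 0x78
  '.' = 0x2E → acc = 0x56
  '6' = 0x36 → acc = 0x60
  '9' = 0x39 → acc = 0x59
  ',' = 0x2C → acc = 0x75
  '.' = 0x2E → acc = 0x5B
  '9' = 0x39 → acc = 0x62
  '0' = 0x30 → acc = 0x52
  '9' = 0x39 → acc = 0x6B
  ',' = 0x2C → acc = 0x47
  '2' = 0x32 → acc = 0x75
  '0' = 0x30 → acc = 0x45
  '6' = 0x36 → acc = 0x73
  '.' = 0x2E → acc = 0x5D
Checksum = 0x5D.

5D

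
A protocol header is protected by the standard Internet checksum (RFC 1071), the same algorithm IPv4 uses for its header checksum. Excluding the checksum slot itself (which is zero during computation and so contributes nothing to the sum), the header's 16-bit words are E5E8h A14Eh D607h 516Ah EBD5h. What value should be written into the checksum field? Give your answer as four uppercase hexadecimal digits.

One's-complement addition (fold any carry out of bit 15 back into bit 0):
  0xE5E8 + 0xA14E = 0x18736 → wrap carry → 0x8737
  0x8737 + 0xD607 = 0x15D3E → wrap carry → 0x5D3F
  0x5D3F + 0x516A = 0x0AEA9
  0xAEA9 + 0xEBD5 = 0x19A7E → wrap carry → 0x9A7F
One's-complement sum = 0x9A7F.
Checksum = ~0x9A7F & 0xFFFF = 0x6580.

6580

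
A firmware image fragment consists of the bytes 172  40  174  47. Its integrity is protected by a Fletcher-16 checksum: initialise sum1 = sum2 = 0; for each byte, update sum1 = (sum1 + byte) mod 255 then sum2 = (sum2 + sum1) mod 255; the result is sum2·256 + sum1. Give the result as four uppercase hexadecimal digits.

B7B2

Running sums (mod 255):
  after byte 0 (172): sum1=172, sum2=172
  after byte 1 (40): sum1=212, sum2=129
  after byte 2 (174): sum1=131, sum2=5
  after byte 3 (47): sum1=178, sum2=183
Checksum = sum2·256 + sum1 = 183·256 + 178 = 47026 = 0xB7B2.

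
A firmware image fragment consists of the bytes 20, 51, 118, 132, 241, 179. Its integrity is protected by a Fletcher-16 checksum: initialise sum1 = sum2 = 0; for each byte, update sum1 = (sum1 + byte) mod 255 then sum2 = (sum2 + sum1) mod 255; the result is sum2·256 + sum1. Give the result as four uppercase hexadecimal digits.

Running sums (mod 255):
  after byte 0 (20): sum1=20, sum2=20
  after byte 1 (51): sum1=71, sum2=91
  after byte 2 (118): sum1=189, sum2=25
  after byte 3 (132): sum1=66, sum2=91
  after byte 4 (241): sum1=52, sum2=143
  after byte 5 (179): sum1=231, sum2=119
Checksum = sum2·256 + sum1 = 119·256 + 231 = 30695 = 0x77E7.

77E7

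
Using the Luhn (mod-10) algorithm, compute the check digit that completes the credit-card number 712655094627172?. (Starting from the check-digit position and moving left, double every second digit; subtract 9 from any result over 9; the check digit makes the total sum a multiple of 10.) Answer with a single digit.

1

Partial digits right→left: 2 7 1 7 2 6 4 9 0 5 5 6 2 1 7
Double every second digit counting from the check-digit position (so the 1st, 3rd, 5th, ... of the partial from the right).
  doubled (with −9 where >9): 4 2 4 8 0 1 4 5 → sum 28
  kept as-is: 7 7 6 9 5 6 1 → sum 41
Total = 28 + 41 = 69.
Check digit = (10 − (69 mod 10)) mod 10 = 1.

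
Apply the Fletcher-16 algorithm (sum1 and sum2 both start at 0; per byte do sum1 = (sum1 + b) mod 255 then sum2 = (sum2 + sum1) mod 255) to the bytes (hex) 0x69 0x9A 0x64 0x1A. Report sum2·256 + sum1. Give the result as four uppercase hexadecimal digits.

Running sums (mod 255):
  after byte 0 (0x69): sum1=105, sum2=105
  after byte 1 (0x9A): sum1=4, sum2=109
  after byte 2 (0x64): sum1=104, sum2=213
  after byte 3 (0x1A): sum1=130, sum2=88
Checksum = sum2·256 + sum1 = 88·256 + 130 = 22658 = 0x5882.

5882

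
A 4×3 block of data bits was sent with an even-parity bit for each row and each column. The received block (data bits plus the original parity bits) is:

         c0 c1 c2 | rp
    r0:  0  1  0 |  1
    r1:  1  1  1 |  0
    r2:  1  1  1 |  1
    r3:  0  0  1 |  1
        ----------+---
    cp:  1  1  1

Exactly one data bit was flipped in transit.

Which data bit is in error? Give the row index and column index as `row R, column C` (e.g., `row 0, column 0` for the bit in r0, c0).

Recompute each row's even parity and compare to rp:
  r0: data parity 1, sent rp 1 → ok
  r1: data parity 1, sent rp 0 → mismatch
  r2: data parity 1, sent rp 1 → ok
  r3: data parity 1, sent rp 1 → ok
Recompute each column's even parity and compare to cp:
  c0: data parity 0, sent cp 1 → mismatch
  c1: data parity 1, sent cp 1 → ok
  c2: data parity 1, sent cp 1 → ok
Exactly one row (r1) and one column (c0) fail → the flipped bit is at their intersection.

row 1, column 0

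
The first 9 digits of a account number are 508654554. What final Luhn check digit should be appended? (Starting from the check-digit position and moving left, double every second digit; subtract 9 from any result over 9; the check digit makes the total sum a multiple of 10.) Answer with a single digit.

7

Partial digits right→left: 4 5 5 4 5 6 8 0 5
Double every second digit counting from the check-digit position (so the 1st, 3rd, 5th, ... of the partial from the right).
  doubled (with −9 where >9): 8 1 1 7 1 → sum 18
  kept as-is: 5 4 6 0 → sum 15
Total = 18 + 15 = 33.
Check digit = (10 − (33 mod 10)) mod 10 = 7.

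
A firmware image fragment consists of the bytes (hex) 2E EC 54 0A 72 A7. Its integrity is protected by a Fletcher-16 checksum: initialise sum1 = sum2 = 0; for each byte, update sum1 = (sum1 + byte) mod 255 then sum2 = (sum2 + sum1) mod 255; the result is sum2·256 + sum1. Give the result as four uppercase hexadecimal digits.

B193

Running sums (mod 255):
  after byte 0 (2E): sum1=46, sum2=46
  after byte 1 (EC): sum1=27, sum2=73
  after byte 2 (54): sum1=111, sum2=184
  after byte 3 (0A): sum1=121, sum2=50
  after byte 4 (72): sum1=235, sum2=30
  after byte 5 (A7): sum1=147, sum2=177
Checksum = sum2·256 + sum1 = 177·256 + 147 = 45459 = 0xB193.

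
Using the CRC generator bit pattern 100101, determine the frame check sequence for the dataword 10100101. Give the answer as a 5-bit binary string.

Append 5 zeros: 1010010100000. Divide by 100101 (XOR where the leading bit is 1):
  pos 0: 101001 XOR 100101 = 001100
  pos 2: 110001 XOR 100101 = 010100
  pos 3: 101000 XOR 100101 = 001101
  pos 5: 110100 XOR 100101 = 010001
  pos 6: 100010 XOR 100101 = 000111
Remainder (last 5 bits) = 01110. This is the CRC / FCS.

01110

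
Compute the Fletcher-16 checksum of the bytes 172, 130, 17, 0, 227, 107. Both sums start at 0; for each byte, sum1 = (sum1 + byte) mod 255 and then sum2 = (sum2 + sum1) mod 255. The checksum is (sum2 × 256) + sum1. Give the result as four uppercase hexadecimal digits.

Running sums (mod 255):
  after byte 0 (172): sum1=172, sum2=172
  after byte 1 (130): sum1=47, sum2=219
  after byte 2 (17): sum1=64, sum2=28
  after byte 3 (0): sum1=64, sum2=92
  after byte 4 (227): sum1=36, sum2=128
  after byte 5 (107): sum1=143, sum2=16
Checksum = sum2·256 + sum1 = 16·256 + 143 = 4239 = 0x108F.

108F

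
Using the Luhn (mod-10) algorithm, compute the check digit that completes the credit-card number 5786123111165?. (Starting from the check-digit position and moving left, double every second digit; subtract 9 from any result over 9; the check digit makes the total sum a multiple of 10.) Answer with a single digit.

Partial digits right→left: 5 6 1 1 1 1 3 2 1 6 8 7 5
Double every second digit counting from the check-digit position (so the 1st, 3rd, 5th, ... of the partial from the right).
  doubled (with −9 where >9): 1 2 2 6 2 7 1 → sum 21
  kept as-is: 6 1 1 2 6 7 → sum 23
Total = 21 + 23 = 44.
Check digit = (10 − (44 mod 10)) mod 10 = 6.

6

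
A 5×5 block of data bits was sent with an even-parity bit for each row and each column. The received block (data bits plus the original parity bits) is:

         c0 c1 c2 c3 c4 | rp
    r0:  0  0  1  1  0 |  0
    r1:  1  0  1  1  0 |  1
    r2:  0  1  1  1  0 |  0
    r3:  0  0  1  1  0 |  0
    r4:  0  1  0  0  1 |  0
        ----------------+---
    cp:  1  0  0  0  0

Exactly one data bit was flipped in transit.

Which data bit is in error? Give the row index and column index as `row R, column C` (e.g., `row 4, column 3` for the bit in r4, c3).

Recompute each row's even parity and compare to rp:
  r0: data parity 0, sent rp 0 → ok
  r1: data parity 1, sent rp 1 → ok
  r2: data parity 1, sent rp 0 → mismatch
  r3: data parity 0, sent rp 0 → ok
  r4: data parity 0, sent rp 0 → ok
Recompute each column's even parity and compare to cp:
  c0: data parity 1, sent cp 1 → ok
  c1: data parity 0, sent cp 0 → ok
  c2: data parity 0, sent cp 0 → ok
  c3: data parity 0, sent cp 0 → ok
  c4: data parity 1, sent cp 0 → mismatch
Exactly one row (r2) and one column (c4) fail → the flipped bit is at their intersection.

row 2, column 4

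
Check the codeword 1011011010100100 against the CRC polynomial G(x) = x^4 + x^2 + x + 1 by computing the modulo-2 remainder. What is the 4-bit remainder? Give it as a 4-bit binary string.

0000

Modulo-2 division of 1011011010100100 by 10111:
  pos 0: 10110 XOR 10111 = 00001
  pos 4: 11101 XOR 10111 = 01010
  pos 5: 10100 XOR 10111 = 00011
  pos 8: 11100 XOR 10111 = 01011
  pos 9: 10111 XOR 10111 = 00000
Remainder = 0000 (zero — the frame passes the CRC check).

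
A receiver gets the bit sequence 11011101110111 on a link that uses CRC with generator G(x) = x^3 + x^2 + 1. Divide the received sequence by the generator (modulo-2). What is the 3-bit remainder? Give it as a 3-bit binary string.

011

Modulo-2 division of 11011101110111 by 1101:
  pos 0: 1101 XOR 1101 = 0000
  pos 4: 1101 XOR 1101 = 0000
  pos 8: 1101 XOR 1101 = 0000
Remainder = 011 (nonzero — an error is detected).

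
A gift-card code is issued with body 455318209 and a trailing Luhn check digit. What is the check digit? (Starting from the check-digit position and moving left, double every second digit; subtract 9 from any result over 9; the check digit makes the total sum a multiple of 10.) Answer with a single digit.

0

Partial digits right→left: 9 0 2 8 1 3 5 5 4
Double every second digit counting from the check-digit position (so the 1st, 3rd, 5th, ... of the partial from the right).
  doubled (with −9 where >9): 9 4 2 1 8 → sum 24
  kept as-is: 0 8 3 5 → sum 16
Total = 24 + 16 = 40.
Check digit = (10 − (40 mod 10)) mod 10 = 0.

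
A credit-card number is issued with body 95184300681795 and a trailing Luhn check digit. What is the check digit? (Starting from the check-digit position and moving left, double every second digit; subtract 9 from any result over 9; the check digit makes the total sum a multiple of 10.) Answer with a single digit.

3

Partial digits right→left: 5 9 7 1 8 6 0 0 3 4 8 1 5 9
Double every second digit counting from the check-digit position (so the 1st, 3rd, 5th, ... of the partial from the right).
  doubled (with −9 where >9): 1 5 7 0 6 7 1 → sum 27
  kept as-is: 9 1 6 0 4 1 9 → sum 30
Total = 27 + 30 = 57.
Check digit = (10 − (57 mod 10)) mod 10 = 3.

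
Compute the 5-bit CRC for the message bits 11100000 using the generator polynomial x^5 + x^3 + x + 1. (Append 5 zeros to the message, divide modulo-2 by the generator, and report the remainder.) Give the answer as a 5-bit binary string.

Append 5 zeros: 1110000000000. Divide by 101011 (XOR where the leading bit is 1):
  pos 0: 111000 XOR 101011 = 010011
  pos 1: 100110 XOR 101011 = 001101
  pos 3: 110100 XOR 101011 = 011111
  pos 4: 111110 XOR 101011 = 010101
  pos 5: 101010 XOR 101011 = 000001
Remainder (last 5 bits) = 00100. This is the CRC / FCS.

00100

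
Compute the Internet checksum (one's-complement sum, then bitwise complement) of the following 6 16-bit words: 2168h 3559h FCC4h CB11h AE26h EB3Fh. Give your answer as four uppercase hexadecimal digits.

One's-complement addition (fold any carry out of bit 15 back into bit 0):
  0x2168 + 0x3559 = 0x056C1
  0x56C1 + 0xFCC4 = 0x15385 → wrap carry → 0x5386
  0x5386 + 0xCB11 = 0x11E97 → wrap carry → 0x1E98
  0x1E98 + 0xAE26 = 0x0CCBE
  0xCCBE + 0xEB3F = 0x1B7FD → wrap carry → 0xB7FE
One's-complement sum = 0xB7FE.
Checksum = ~0xB7FE & 0xFFFF = 0x4801.

4801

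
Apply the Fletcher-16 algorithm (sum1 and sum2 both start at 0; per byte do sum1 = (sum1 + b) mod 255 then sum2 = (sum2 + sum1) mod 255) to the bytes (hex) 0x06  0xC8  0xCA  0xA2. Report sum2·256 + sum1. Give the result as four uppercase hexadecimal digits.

AA3C

Running sums (mod 255):
  after byte 0 (0x06): sum1=6, sum2=6
  after byte 1 (0xC8): sum1=206, sum2=212
  after byte 2 (0xCA): sum1=153, sum2=110
  after byte 3 (0xA2): sum1=60, sum2=170
Checksum = sum2·256 + sum1 = 170·256 + 60 = 43580 = 0xAA3C.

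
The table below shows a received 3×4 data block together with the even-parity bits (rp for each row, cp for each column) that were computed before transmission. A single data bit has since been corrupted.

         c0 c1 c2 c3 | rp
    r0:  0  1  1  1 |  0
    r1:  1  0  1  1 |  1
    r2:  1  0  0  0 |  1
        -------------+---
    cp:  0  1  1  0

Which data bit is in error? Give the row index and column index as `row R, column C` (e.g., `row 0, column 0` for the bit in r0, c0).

row 0, column 2

Recompute each row's even parity and compare to rp:
  r0: data parity 1, sent rp 0 → mismatch
  r1: data parity 1, sent rp 1 → ok
  r2: data parity 1, sent rp 1 → ok
Recompute each column's even parity and compare to cp:
  c0: data parity 0, sent cp 0 → ok
  c1: data parity 1, sent cp 1 → ok
  c2: data parity 0, sent cp 1 → mismatch
  c3: data parity 0, sent cp 0 → ok
Exactly one row (r0) and one column (c2) fail → the flipped bit is at their intersection.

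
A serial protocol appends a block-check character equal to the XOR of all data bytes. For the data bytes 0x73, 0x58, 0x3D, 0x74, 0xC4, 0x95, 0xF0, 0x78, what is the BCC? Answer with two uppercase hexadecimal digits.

BB

XOR the bytes together:
  start with 0x73
  0x73 ⊕ 0x58 = 0x2B
  0x2B ⊕ 0x3D = 0x16
  0x16 ⊕ 0x74 = 0x62
  0x62 ⊕ 0xC4 = 0xA6
  0xA6 ⊕ 0x95 = 0x33
  0x33 ⊕ 0xF0 = 0xC3
  0xC3 ⊕ 0x78 = 0xBB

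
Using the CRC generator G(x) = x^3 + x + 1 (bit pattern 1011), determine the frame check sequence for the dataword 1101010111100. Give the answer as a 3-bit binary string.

Append 3 zeros: 1101010111100000. Divide by 1011 (XOR where the leading bit is 1):
  pos 0: 1101 XOR 1011 = 0110
  pos 1: 1100 XOR 1011 = 0111
  pos 2: 1111 XOR 1011 = 0100
  pos 3: 1000 XOR 1011 = 0011
  pos 5: 1111 XOR 1011 = 0100
  pos 6: 1001 XOR 1011 = 0010
  pos 8: 1010 XOR 1011 = 0001
  pos 11: 1000 XOR 1011 = 0011
Remainder (last 3 bits) = 110. This is the CRC / FCS.

110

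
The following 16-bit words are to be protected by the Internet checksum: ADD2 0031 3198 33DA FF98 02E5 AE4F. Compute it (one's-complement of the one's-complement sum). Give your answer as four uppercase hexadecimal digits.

One's-complement addition (fold any carry out of bit 15 back into bit 0):
  0xADD2 + 0x0031 = 0x0AE03
  0xAE03 + 0x3198 = 0x0DF9B
  0xDF9B + 0x33DA = 0x11375 → wrap carry → 0x1376
  0x1376 + 0xFF98 = 0x1130E → wrap carry → 0x130F
  0x130F + 0x02E5 = 0x015F4
  0x15F4 + 0xAE4F = 0x0C443
One's-complement sum = 0xC443.
Checksum = ~0xC443 & 0xFFFF = 0x3BBC.

3BBC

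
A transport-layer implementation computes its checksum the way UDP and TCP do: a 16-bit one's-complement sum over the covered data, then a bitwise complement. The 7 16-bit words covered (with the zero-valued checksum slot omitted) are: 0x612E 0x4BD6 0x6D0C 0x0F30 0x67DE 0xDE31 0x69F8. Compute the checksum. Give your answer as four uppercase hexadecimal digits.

26B6

One's-complement addition (fold any carry out of bit 15 back into bit 0):
  0x612E + 0x4BD6 = 0x0AD04
  0xAD04 + 0x6D0C = 0x11A10 → wrap carry → 0x1A11
  0x1A11 + 0x0F30 = 0x02941
  0x2941 + 0x67DE = 0x0911F
  0x911F + 0xDE31 = 0x16F50 → wrap carry → 0x6F51
  0x6F51 + 0x69F8 = 0x0D949
One's-complement sum = 0xD949.
Checksum = ~0xD949 & 0xFFFF = 0x26B6.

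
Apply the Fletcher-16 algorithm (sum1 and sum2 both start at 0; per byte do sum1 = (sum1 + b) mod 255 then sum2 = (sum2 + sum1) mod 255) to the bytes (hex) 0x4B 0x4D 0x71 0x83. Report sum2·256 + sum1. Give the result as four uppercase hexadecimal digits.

Running sums (mod 255):
  after byte 0 (0x4B): sum1=75, sum2=75
  after byte 1 (0x4D): sum1=152, sum2=227
  after byte 2 (0x71): sum1=10, sum2=237
  after byte 3 (0x83): sum1=141, sum2=123
Checksum = sum2·256 + sum1 = 123·256 + 141 = 31629 = 0x7B8D.

7B8D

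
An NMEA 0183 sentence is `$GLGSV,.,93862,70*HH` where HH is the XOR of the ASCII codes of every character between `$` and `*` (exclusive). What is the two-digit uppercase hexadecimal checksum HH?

7A

XOR the ASCII codes of the payload characters:
  'G' = 0x47 → acc = 0x47
  'L' = 0x4C → acc = 0x0B
  'G' = 0x47 → acc = 0x4C
  'S' = 0x53 → acc = 0x1F
  'V' = 0x56 → acc = 0x49
  ',' = 0x2C → acc = 0x65
  '.' = 0x2E → acc = 0x4B
  ',' = 0x2C → acc = 0x67
  '9' = 0x39 → acc = 0x5E
  '3' = 0x33 → acc = 0x6D
  '8' = 0x38 → acc = 0x55
  '6' = 0x36 → acc = 0x63
  '2' = 0x32 → acc = 0x51
  ',' = 0x2C → acc = 0x7D
  '7' = 0x37 → acc = 0x4A
  '0' = 0x30 → acc = 0x7A
Checksum = 0x7A.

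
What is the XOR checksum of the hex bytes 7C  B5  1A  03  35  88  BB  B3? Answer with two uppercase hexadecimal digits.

XOR the bytes together:
  start with 0x7C
  0x7C ⊕ 0xB5 = 0xC9
  0xC9 ⊕ 0x1A = 0xD3
  0xD3 ⊕ 0x03 = 0xD0
  0xD0 ⊕ 0x35 = 0xE5
  0xE5 ⊕ 0x88 = 0x6D
  0x6D ⊕ 0xBB = 0xD6
  0xD6 ⊕ 0xB3 = 0x65

65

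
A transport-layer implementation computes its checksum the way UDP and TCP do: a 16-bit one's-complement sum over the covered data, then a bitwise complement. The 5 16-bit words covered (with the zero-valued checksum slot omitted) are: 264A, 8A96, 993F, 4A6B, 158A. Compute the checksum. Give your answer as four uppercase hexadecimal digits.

55EA

One's-complement addition (fold any carry out of bit 15 back into bit 0):
  0x264A + 0x8A96 = 0x0B0E0
  0xB0E0 + 0x993F = 0x14A1F → wrap carry → 0x4A20
  0x4A20 + 0x4A6B = 0x0948B
  0x948B + 0x158A = 0x0AA15
One's-complement sum = 0xAA15.
Checksum = ~0xAA15 & 0xFFFF = 0x55EA.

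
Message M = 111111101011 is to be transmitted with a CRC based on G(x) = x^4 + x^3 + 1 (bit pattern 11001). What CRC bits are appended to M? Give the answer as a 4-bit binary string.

Append 4 zeros: 1111111010110000. Divide by 11001 (XOR where the leading bit is 1):
  pos 0: 11111 XOR 11001 = 00110
  pos 2: 11011 XOR 11001 = 00010
  pos 5: 10010 XOR 11001 = 01011
  pos 6: 10111 XOR 11001 = 01110
  pos 7: 11101 XOR 11001 = 00100
  pos 9: 10000 XOR 11001 = 01001
  pos 10: 10010 XOR 11001 = 01011
  pos 11: 10110 XOR 11001 = 01111
Remainder (last 4 bits) = 1111. This is the CRC / FCS.

1111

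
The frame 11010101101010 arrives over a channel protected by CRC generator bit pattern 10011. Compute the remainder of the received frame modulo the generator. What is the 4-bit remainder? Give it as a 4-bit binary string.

Modulo-2 division of 11010101101010 by 10011:
  pos 0: 11010 XOR 10011 = 01001
  pos 1: 10011 XOR 10011 = 00000
  pos 7: 11010 XOR 10011 = 01001
  pos 8: 10011 XOR 10011 = 00000
Remainder = 0000 (zero — the frame passes the CRC check).

0000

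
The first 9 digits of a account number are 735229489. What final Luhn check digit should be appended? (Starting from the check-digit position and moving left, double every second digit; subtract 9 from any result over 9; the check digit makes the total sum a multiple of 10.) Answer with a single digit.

1

Partial digits right→left: 9 8 4 9 2 2 5 3 7
Double every second digit counting from the check-digit position (so the 1st, 3rd, 5th, ... of the partial from the right).
  doubled (with −9 where >9): 9 8 4 1 5 → sum 27
  kept as-is: 8 9 2 3 → sum 22
Total = 27 + 22 = 49.
Check digit = (10 − (49 mod 10)) mod 10 = 1.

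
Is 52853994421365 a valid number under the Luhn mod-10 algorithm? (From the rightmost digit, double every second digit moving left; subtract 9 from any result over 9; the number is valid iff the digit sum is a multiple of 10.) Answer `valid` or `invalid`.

invalid

From the right, keep odd positions and double even positions (subtract 9 from any doubled value over 9):
  doubled (positions 2,4,...): 3 2 8 9 6 7 1 → sum 36
  kept (positions 1,3,...): 5 3 2 4 9 5 2 → sum 30
Total = 66.
66 mod 10 = 6, so the number is invalid.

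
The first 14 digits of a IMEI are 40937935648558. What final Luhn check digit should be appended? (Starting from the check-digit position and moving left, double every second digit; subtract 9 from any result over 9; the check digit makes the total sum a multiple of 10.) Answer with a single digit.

Partial digits right→left: 8 5 5 8 4 6 5 3 9 7 3 9 0 4
Double every second digit counting from the check-digit position (so the 1st, 3rd, 5th, ... of the partial from the right).
  doubled (with −9 where >9): 7 1 8 1 9 6 0 → sum 32
  kept as-is: 5 8 6 3 7 9 4 → sum 42
Total = 32 + 42 = 74.
Check digit = (10 − (74 mod 10)) mod 10 = 6.

6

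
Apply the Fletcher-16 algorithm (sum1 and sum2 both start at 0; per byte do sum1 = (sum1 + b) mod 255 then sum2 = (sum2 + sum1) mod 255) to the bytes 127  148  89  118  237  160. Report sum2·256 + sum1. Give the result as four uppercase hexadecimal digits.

Running sums (mod 255):
  after byte 0 (127): sum1=127, sum2=127
  after byte 1 (148): sum1=20, sum2=147
  after byte 2 (89): sum1=109, sum2=1
  after byte 3 (118): sum1=227, sum2=228
  after byte 4 (237): sum1=209, sum2=182
  after byte 5 (160): sum1=114, sum2=41
Checksum = sum2·256 + sum1 = 41·256 + 114 = 10610 = 0x2972.

2972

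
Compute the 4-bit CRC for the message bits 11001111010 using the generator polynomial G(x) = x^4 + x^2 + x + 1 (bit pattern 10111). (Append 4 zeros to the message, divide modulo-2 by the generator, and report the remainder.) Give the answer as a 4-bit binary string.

Append 4 zeros: 110011110100000. Divide by 10111 (XOR where the leading bit is 1):
  pos 0: 11001 XOR 10111 = 01110
  pos 1: 11101 XOR 10111 = 01010
  pos 2: 10101 XOR 10111 = 00010
  pos 5: 10101 XOR 10111 = 00010
  pos 8: 10000 XOR 10111 = 00111
  pos 10: 11100 XOR 10111 = 01011
Remainder (last 4 bits) = 1011. This is the CRC / FCS.

1011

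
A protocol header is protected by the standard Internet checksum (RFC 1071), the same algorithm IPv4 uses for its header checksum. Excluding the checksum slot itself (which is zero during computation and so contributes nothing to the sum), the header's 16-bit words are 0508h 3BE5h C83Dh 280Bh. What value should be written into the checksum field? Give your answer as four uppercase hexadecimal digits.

CEC9

One's-complement addition (fold any carry out of bit 15 back into bit 0):
  0x0508 + 0x3BE5 = 0x040ED
  0x40ED + 0xC83D = 0x1092A → wrap carry → 0x092B
  0x092B + 0x280B = 0x03136
One's-complement sum = 0x3136.
Checksum = ~0x3136 & 0xFFFF = 0xCEC9.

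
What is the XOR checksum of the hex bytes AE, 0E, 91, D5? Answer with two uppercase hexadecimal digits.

XOR the bytes together:
  start with 0xAE
  0xAE ⊕ 0x0E = 0xA0
  0xA0 ⊕ 0x91 = 0x31
  0x31 ⊕ 0xD5 = 0xE4

E4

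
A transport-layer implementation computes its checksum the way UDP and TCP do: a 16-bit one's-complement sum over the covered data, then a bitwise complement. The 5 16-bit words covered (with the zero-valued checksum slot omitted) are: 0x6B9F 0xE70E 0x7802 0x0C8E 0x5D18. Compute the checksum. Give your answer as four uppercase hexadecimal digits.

One's-complement addition (fold any carry out of bit 15 back into bit 0):
  0x6B9F + 0xE70E = 0x152AD → wrap carry → 0x52AE
  0x52AE + 0x7802 = 0x0CAB0
  0xCAB0 + 0x0C8E = 0x0D73E
  0xD73E + 0x5D18 = 0x13456 → wrap carry → 0x3457
One's-complement sum = 0x3457.
Checksum = ~0x3457 & 0xFFFF = 0xCBA8.

CBA8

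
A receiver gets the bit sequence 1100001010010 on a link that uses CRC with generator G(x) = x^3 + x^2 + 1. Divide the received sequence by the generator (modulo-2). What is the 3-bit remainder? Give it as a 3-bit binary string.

111

Modulo-2 division of 1100001010010 by 1101:
  pos 0: 1100 XOR 1101 = 0001
  pos 3: 1001 XOR 1101 = 0100
  pos 4: 1000 XOR 1101 = 0101
  pos 5: 1011 XOR 1101 = 0110
  pos 6: 1100 XOR 1101 = 0001
  pos 9: 1010 XOR 1101 = 0111
Remainder = 111 (nonzero — an error is detected).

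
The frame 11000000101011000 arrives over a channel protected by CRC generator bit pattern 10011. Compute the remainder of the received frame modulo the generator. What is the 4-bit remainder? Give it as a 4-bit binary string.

Modulo-2 division of 11000000101011000 by 10011:
  pos 0: 11000 XOR 10011 = 01011
  pos 1: 10110 XOR 10011 = 00101
  pos 3: 10100 XOR 10011 = 00111
  pos 5: 11110 XOR 10011 = 01101
  pos 6: 11011 XOR 10011 = 01000
  pos 7: 10000 XOR 10011 = 00011
  pos 10: 11110 XOR 10011 = 01101
  pos 11: 11010 XOR 10011 = 01001
  pos 12: 10010 XOR 10011 = 00001
Remainder = 0001 (nonzero — an error is detected).

0001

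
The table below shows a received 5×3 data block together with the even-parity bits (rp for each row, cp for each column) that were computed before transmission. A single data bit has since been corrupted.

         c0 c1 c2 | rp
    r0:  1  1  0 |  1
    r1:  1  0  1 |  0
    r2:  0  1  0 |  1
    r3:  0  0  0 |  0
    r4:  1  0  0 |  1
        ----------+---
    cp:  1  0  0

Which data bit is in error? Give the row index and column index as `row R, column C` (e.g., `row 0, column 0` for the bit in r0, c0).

row 0, column 2

Recompute each row's even parity and compare to rp:
  r0: data parity 0, sent rp 1 → mismatch
  r1: data parity 0, sent rp 0 → ok
  r2: data parity 1, sent rp 1 → ok
  r3: data parity 0, sent rp 0 → ok
  r4: data parity 1, sent rp 1 → ok
Recompute each column's even parity and compare to cp:
  c0: data parity 1, sent cp 1 → ok
  c1: data parity 0, sent cp 0 → ok
  c2: data parity 1, sent cp 0 → mismatch
Exactly one row (r0) and one column (c2) fail → the flipped bit is at their intersection.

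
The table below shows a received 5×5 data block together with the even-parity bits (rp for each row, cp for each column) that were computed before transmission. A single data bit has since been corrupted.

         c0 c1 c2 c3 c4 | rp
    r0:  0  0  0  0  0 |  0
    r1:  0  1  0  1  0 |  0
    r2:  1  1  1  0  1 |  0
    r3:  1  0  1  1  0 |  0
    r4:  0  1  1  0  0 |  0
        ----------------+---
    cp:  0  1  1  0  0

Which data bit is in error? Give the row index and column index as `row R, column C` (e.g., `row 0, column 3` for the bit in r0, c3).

Recompute each row's even parity and compare to rp:
  r0: data parity 0, sent rp 0 → ok
  r1: data parity 0, sent rp 0 → ok
  r2: data parity 0, sent rp 0 → ok
  r3: data parity 1, sent rp 0 → mismatch
  r4: data parity 0, sent rp 0 → ok
Recompute each column's even parity and compare to cp:
  c0: data parity 0, sent cp 0 → ok
  c1: data parity 1, sent cp 1 → ok
  c2: data parity 1, sent cp 1 → ok
  c3: data parity 0, sent cp 0 → ok
  c4: data parity 1, sent cp 0 → mismatch
Exactly one row (r3) and one column (c4) fail → the flipped bit is at their intersection.

row 3, column 4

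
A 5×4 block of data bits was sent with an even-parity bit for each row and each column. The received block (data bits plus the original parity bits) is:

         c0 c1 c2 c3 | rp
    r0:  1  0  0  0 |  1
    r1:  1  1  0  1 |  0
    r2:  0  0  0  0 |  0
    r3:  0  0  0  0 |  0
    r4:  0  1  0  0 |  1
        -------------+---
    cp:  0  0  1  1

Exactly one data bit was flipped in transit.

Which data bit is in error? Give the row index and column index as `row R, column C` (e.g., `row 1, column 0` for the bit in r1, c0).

Recompute each row's even parity and compare to rp:
  r0: data parity 1, sent rp 1 → ok
  r1: data parity 1, sent rp 0 → mismatch
  r2: data parity 0, sent rp 0 → ok
  r3: data parity 0, sent rp 0 → ok
  r4: data parity 1, sent rp 1 → ok
Recompute each column's even parity and compare to cp:
  c0: data parity 0, sent cp 0 → ok
  c1: data parity 0, sent cp 0 → ok
  c2: data parity 0, sent cp 1 → mismatch
  c3: data parity 1, sent cp 1 → ok
Exactly one row (r1) and one column (c2) fail → the flipped bit is at their intersection.

row 1, column 2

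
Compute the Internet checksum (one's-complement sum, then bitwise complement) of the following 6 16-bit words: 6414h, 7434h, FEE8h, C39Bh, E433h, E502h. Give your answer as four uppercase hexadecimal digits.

One's-complement addition (fold any carry out of bit 15 back into bit 0):
  0x6414 + 0x7434 = 0x0D848
  0xD848 + 0xFEE8 = 0x1D730 → wrap carry → 0xD731
  0xD731 + 0xC39B = 0x19ACC → wrap carry → 0x9ACD
  0x9ACD + 0xE433 = 0x17F00 → wrap carry → 0x7F01
  0x7F01 + 0xE502 = 0x16403 → wrap carry → 0x6404
One's-complement sum = 0x6404.
Checksum = ~0x6404 & 0xFFFF = 0x9BFB.

9BFB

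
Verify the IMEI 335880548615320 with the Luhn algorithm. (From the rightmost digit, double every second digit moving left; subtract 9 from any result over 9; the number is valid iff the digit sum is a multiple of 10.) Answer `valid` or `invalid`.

invalid

From the right, keep odd positions and double even positions (subtract 9 from any doubled value over 9):
  doubled (positions 2,4,...): 4 1 3 8 0 7 6 → sum 29
  kept (positions 1,3,...): 0 3 1 8 5 8 5 3 → sum 33
Total = 62.
62 mod 10 = 2, so the number is invalid.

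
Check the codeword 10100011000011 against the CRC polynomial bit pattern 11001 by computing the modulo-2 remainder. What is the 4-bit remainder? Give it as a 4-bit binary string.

0000

Modulo-2 division of 10100011000011 by 11001:
  pos 0: 10100 XOR 11001 = 01101
  pos 1: 11010 XOR 11001 = 00011
  pos 4: 11110 XOR 11001 = 00111
  pos 6: 11100 XOR 11001 = 00101
  pos 8: 10101 XOR 11001 = 01100
  pos 9: 11001 XOR 11001 = 00000
Remainder = 0000 (zero — the frame passes the CRC check).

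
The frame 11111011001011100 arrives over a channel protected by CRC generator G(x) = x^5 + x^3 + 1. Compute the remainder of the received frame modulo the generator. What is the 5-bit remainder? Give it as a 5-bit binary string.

00010

Modulo-2 division of 11111011001011100 by 101001:
  pos 0: 111110 XOR 101001 = 010111
  pos 1: 101111 XOR 101001 = 000110
  pos 4: 110100 XOR 101001 = 011101
  pos 5: 111011 XOR 101001 = 010010
  pos 6: 100100 XOR 101001 = 001101
  pos 8: 110111 XOR 101001 = 011110
  pos 9: 111101 XOR 101001 = 010100
  pos 10: 101000 XOR 101001 = 000001
Remainder = 00010 (nonzero — an error is detected).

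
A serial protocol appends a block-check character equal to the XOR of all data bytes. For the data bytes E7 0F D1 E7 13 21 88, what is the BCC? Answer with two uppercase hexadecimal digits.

XOR the bytes together:
  start with 0xE7
  0xE7 ⊕ 0x0F = 0xE8
  0xE8 ⊕ 0xD1 = 0x39
  0x39 ⊕ 0xE7 = 0xDE
  0xDE ⊕ 0x13 = 0xCD
  0xCD ⊕ 0x21 = 0xEC
  0xEC ⊕ 0x88 = 0x64

64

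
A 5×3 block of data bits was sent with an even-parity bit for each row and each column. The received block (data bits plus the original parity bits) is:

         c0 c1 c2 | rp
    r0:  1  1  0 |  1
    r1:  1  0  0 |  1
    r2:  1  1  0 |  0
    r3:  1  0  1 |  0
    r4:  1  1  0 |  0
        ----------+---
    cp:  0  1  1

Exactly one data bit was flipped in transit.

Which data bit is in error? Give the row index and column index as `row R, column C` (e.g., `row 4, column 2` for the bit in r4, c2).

Recompute each row's even parity and compare to rp:
  r0: data parity 0, sent rp 1 → mismatch
  r1: data parity 1, sent rp 1 → ok
  r2: data parity 0, sent rp 0 → ok
  r3: data parity 0, sent rp 0 → ok
  r4: data parity 0, sent rp 0 → ok
Recompute each column's even parity and compare to cp:
  c0: data parity 1, sent cp 0 → mismatch
  c1: data parity 1, sent cp 1 → ok
  c2: data parity 1, sent cp 1 → ok
Exactly one row (r0) and one column (c0) fail → the flipped bit is at their intersection.

row 0, column 0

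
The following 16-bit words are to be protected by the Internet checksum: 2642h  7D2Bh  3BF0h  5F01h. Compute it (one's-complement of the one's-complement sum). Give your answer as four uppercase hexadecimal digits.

C1A0

One's-complement addition (fold any carry out of bit 15 back into bit 0):
  0x2642 + 0x7D2B = 0x0A36D
  0xA36D + 0x3BF0 = 0x0DF5D
  0xDF5D + 0x5F01 = 0x13E5E → wrap carry → 0x3E5F
One's-complement sum = 0x3E5F.
Checksum = ~0x3E5F & 0xFFFF = 0xC1A0.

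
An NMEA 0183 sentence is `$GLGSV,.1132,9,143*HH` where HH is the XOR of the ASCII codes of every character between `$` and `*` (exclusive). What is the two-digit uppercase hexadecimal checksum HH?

XOR the ASCII codes of the payload characters:
  'G' = 0x47 → acc = 0x47
  'L' = 0x4C → acc = 0x0B
  'G' = 0x47 → acc = 0x4C
  'S' = 0x53 → acc = 0x1F
  'V' = 0x56 → acc = 0x49
  ',' = 0x2C → acc = 0x65
  '.' = 0x2E → acc = 0x4B
  '1' = 0x31 → acc = 0x7A
  '1' = 0x31 → acc = 0x4B
  '3' = 0x33 → acc = 0x78
  '2' = 0x32 → acc = 0x4A
  ',' = 0x2C → acc = 0x66
  '9' = 0x39 → acc = 0x5F
  ',' = 0x2C → acc = 0x73
  '1' = 0x31 → acc = 0x42
  '4' = 0x34 → acc = 0x76
  '3' = 0x33 → acc = 0x45
Checksum = 0x45.

45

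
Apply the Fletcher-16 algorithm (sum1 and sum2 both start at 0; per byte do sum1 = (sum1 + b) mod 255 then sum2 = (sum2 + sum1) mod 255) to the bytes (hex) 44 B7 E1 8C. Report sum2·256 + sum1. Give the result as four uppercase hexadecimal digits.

Running sums (mod 255):
  after byte 0 (44): sum1=68, sum2=68
  after byte 1 (B7): sum1=251, sum2=64
  after byte 2 (E1): sum1=221, sum2=30
  after byte 3 (8C): sum1=106, sum2=136
Checksum = sum2·256 + sum1 = 136·256 + 106 = 34922 = 0x886A.

886A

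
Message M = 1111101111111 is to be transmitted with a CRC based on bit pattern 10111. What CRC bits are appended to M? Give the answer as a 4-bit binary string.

Append 4 zeros: 11111011111110000. Divide by 10111 (XOR where the leading bit is 1):
  pos 0: 11111 XOR 10111 = 01000
  pos 1: 10000 XOR 10111 = 00111
  pos 3: 11111 XOR 10111 = 01000
  pos 4: 10001 XOR 10111 = 00110
  pos 6: 11011 XOR 10111 = 01100
  pos 7: 11001 XOR 10111 = 01110
  pos 8: 11101 XOR 10111 = 01010
  pos 9: 10100 XOR 10111 = 00011
  pos 12: 11000 XOR 10111 = 01111
Remainder (last 4 bits) = 1111. This is the CRC / FCS.

1111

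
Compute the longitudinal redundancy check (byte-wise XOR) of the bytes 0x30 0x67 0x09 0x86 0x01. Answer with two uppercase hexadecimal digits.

XOR the bytes together:
  start with 0x30
  0x30 ⊕ 0x67 = 0x57
  0x57 ⊕ 0x09 = 0x5E
  0x5E ⊕ 0x86 = 0xD8
  0xD8 ⊕ 0x01 = 0xD9

D9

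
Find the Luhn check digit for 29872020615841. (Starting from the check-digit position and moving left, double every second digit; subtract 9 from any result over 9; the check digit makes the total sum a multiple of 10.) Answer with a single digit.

Partial digits right→left: 1 4 8 5 1 6 0 2 0 2 7 8 9 2
Double every second digit counting from the check-digit position (so the 1st, 3rd, 5th, ... of the partial from the right).
  doubled (with −9 where >9): 2 7 2 0 0 5 9 → sum 25
  kept as-is: 4 5 6 2 2 8 2 → sum 29
Total = 25 + 29 = 54.
Check digit = (10 − (54 mod 10)) mod 10 = 6.

6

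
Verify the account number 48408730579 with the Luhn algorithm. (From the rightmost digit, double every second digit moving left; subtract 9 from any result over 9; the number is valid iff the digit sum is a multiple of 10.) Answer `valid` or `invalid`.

valid

From the right, keep odd positions and double even positions (subtract 9 from any doubled value over 9):
  doubled (positions 2,4,...): 5 0 5 0 7 → sum 17
  kept (positions 1,3,...): 9 5 3 8 4 4 → sum 33
Total = 50.
50 mod 10 = 0, so the number is valid.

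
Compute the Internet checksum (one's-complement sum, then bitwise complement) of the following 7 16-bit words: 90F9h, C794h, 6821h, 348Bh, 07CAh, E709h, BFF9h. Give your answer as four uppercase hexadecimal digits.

5BF7

One's-complement addition (fold any carry out of bit 15 back into bit 0):
  0x90F9 + 0xC794 = 0x1588D → wrap carry → 0x588E
  0x588E + 0x6821 = 0x0C0AF
  0xC0AF + 0x348B = 0x0F53A
  0xF53A + 0x07CA = 0x0FD04
  0xFD04 + 0xE709 = 0x1E40D → wrap carry → 0xE40E
  0xE40E + 0xBFF9 = 0x1A407 → wrap carry → 0xA408
One's-complement sum = 0xA408.
Checksum = ~0xA408 & 0xFFFF = 0x5BF7.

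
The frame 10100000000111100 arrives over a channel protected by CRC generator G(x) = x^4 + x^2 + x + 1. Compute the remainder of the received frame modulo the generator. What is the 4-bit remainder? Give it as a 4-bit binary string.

0000

Modulo-2 division of 10100000000111100 by 10111:
  pos 0: 10100 XOR 10111 = 00011
  pos 3: 11000 XOR 10111 = 01111
  pos 4: 11110 XOR 10111 = 01001
  pos 5: 10010 XOR 10111 = 00101
  pos 7: 10101 XOR 10111 = 00010
  pos 10: 10111 XOR 10111 = 00000
Remainder = 0000 (zero — the frame passes the CRC check).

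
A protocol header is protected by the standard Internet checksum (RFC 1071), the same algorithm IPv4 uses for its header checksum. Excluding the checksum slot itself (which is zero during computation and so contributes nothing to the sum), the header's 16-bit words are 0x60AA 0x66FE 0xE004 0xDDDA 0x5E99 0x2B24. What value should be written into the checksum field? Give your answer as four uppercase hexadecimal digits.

F0B9

One's-complement addition (fold any carry out of bit 15 back into bit 0):
  0x60AA + 0x66FE = 0x0C7A8
  0xC7A8 + 0xE004 = 0x1A7AC → wrap carry → 0xA7AD
  0xA7AD + 0xDDDA = 0x18587 → wrap carry → 0x8588
  0x8588 + 0x5E99 = 0x0E421
  0xE421 + 0x2B24 = 0x10F45 → wrap carry → 0x0F46
One's-complement sum = 0x0F46.
Checksum = ~0x0F46 & 0xFFFF = 0xF0B9.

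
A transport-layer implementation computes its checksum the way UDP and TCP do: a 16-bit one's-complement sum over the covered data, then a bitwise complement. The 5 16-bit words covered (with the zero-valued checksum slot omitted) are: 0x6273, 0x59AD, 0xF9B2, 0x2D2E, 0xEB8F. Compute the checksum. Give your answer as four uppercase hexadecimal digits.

One's-complement addition (fold any carry out of bit 15 back into bit 0):
  0x6273 + 0x59AD = 0x0BC20
  0xBC20 + 0xF9B2 = 0x1B5D2 → wrap carry → 0xB5D3
  0xB5D3 + 0x2D2E = 0x0E301
  0xE301 + 0xEB8F = 0x1CE90 → wrap carry → 0xCE91
One's-complement sum = 0xCE91.
Checksum = ~0xCE91 & 0xFFFF = 0x316E.

316E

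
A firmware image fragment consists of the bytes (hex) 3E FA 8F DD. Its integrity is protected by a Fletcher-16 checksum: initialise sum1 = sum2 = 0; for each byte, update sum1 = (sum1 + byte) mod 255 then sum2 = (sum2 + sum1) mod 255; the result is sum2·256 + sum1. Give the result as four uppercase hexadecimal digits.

Running sums (mod 255):
  after byte 0 (3E): sum1=62, sum2=62
  after byte 1 (FA): sum1=57, sum2=119
  after byte 2 (8F): sum1=200, sum2=64
  after byte 3 (DD): sum1=166, sum2=230
Checksum = sum2·256 + sum1 = 230·256 + 166 = 59046 = 0xE6A6.

E6A6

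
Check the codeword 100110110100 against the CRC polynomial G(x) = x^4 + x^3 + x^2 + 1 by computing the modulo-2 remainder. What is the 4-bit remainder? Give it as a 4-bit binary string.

Modulo-2 division of 100110110100 by 11101:
  pos 0: 10011 XOR 11101 = 01110
  pos 1: 11100 XOR 11101 = 00001
  pos 5: 11101 XOR 11101 = 00000
Remainder = 0000 (zero — the frame passes the CRC check).

0000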